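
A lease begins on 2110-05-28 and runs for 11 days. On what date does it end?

June 8, 2110

Adding 11 days from May 28, 2110.
May has 31 days, so 31 − 28 = 3 days remain after May 28, 2110; 11 − 3 = 8 left.
8 days into June 2110 → June 8, 2110.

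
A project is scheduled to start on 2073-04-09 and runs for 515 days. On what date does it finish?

September 6, 2074

Advancing 515 days from April 9, 2073.
April has 30 days, so 30 − 9 = 21 days remain after April 9, 2073; 515 − 21 = 494 left.
May 2073 has 31 days: 494 − 31 = 463 left.
June 2073 has 30 days: 463 − 30 = 433 left.
July 2073 has 31 days: 433 − 31 = 402 left.
August 2073 has 31 days: 402 − 31 = 371 left.
September 2073 has 30 days: 371 − 30 = 341 left.
October 2073 has 31 days: 341 − 31 = 310 left.
November 2073 has 30 days: 310 − 30 = 280 left.
December 2073 has 31 days: 280 − 31 = 249 left.
January 2074 has 31 days: 249 − 31 = 218 left.
February 2074 has 28 days (2074 is not a leap year): 218 − 28 = 190 left.
March 2074 has 31 days: 190 − 31 = 159 left.
April 2074 has 30 days: 159 − 30 = 129 left.
May 2074 has 31 days: 129 − 31 = 98 left.
June 2074 has 30 days: 98 − 30 = 68 left.
July 2074 has 31 days: 68 − 31 = 37 left.
August 2074 has 31 days: 37 − 31 = 6 left.
6 days into September 2074 → September 6, 2074.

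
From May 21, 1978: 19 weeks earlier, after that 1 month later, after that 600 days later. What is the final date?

Subtracting 19 weeks (= 133 days) from May 21, 1978:
Going back 21 days from May 21, 1978 reaches the end of the previous month; 133 − 21 = 112 left.
April 1978 has 30 days: 112 − 30 = 82 left.
March 1978 has 31 days: 82 − 31 = 51 left.
February 1978 has 28 days (1978 is not a leap year): 51 − 28 = 23 left.
January 1978 has 31 days; 31 − 23 = 8 → January 8, 1978.
Counting forward 1 month from January 8, 1978:
month 1 + 1 = 2 → February 1978.
Day 8 is valid in February, giving February 8, 1978.
Advancing 600 days from February 8, 1978:
February has 28 days, so 28 − 8 = 20 days remain after February 8, 1978; 600 − 20 = 580 left.
March 1978 has 31 days: 580 − 31 = 549 left.
April 1978 has 30 days: 549 − 30 = 519 left.
May 1978 has 31 days: 519 − 31 = 488 left.
June 1978 has 30 days: 488 − 30 = 458 left.
July 1978 has 31 days: 458 − 31 = 427 left.
August 1978 has 31 days: 427 − 31 = 396 left.
September 1978 has 30 days: 396 − 30 = 366 left.
October 1978 has 31 days: 366 − 31 = 335 left.
November 1978 has 30 days: 335 − 30 = 305 left.
December 1978 has 31 days: 305 − 31 = 274 left.
January 1979 has 31 days: 274 − 31 = 243 left.
February 1979 has 28 days (1979 is not a leap year): 243 − 28 = 215 left.
March 1979 has 31 days: 215 − 31 = 184 left.
April 1979 has 30 days: 184 − 30 = 154 left.
May 1979 has 31 days: 154 − 31 = 123 left.
June 1979 has 30 days: 123 − 30 = 93 left.
July 1979 has 31 days: 93 − 31 = 62 left.
August 1979 has 31 days: 62 − 31 = 31 left.
September 1979 has 30 days: 31 − 30 = 1 left.
1 day into October 1979 → October 1, 1979.

October 1, 1979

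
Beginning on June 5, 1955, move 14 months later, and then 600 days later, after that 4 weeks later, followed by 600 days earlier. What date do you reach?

Counting forward 14 months from June 5, 1955:
month 6 + 14 = 20, which is month 8 of year 1956 → August 1956.
Day 5 is valid in August, giving August 5, 1956.
Advancing 600 days from August 5, 1956:
August has 31 days, so 31 − 5 = 26 days remain after August 5, 1956; 600 − 26 = 574 left.
September 1956 has 30 days: 574 − 30 = 544 left.
October 1956 has 31 days: 544 − 31 = 513 left.
November 1956 has 30 days: 513 − 30 = 483 left.
December 1956 has 31 days: 483 − 31 = 452 left.
January 1957 has 31 days: 452 − 31 = 421 left.
February 1957 has 28 days (1957 is not a leap year): 421 − 28 = 393 left.
March 1957 has 31 days: 393 − 31 = 362 left.
April 1957 has 30 days: 362 − 30 = 332 left.
May 1957 has 31 days: 332 − 31 = 301 left.
June 1957 has 30 days: 301 − 30 = 271 left.
July 1957 has 31 days: 271 − 31 = 240 left.
August 1957 has 31 days: 240 − 31 = 209 left.
September 1957 has 30 days: 209 − 30 = 179 left.
October 1957 has 31 days: 179 − 31 = 148 left.
November 1957 has 30 days: 148 − 30 = 118 left.
December 1957 has 31 days: 118 − 31 = 87 left.
January 1958 has 31 days: 87 − 31 = 56 left.
February 1958 has 28 days (1958 is not a leap year): 56 − 28 = 28 left.
28 days into March 1958 → March 28, 1958.
Counting forward 4 weeks (= 28 days) from March 28, 1958:
March has 31 days, so 31 − 28 = 3 days remain after March 28, 1958; 28 − 3 = 25 left.
25 days into April 1958 → April 25, 1958.
Subtracting 600 days from April 25, 1958:
Going back 25 days from April 25, 1958 reaches the end of the previous month; 600 − 25 = 575 left.
March 1958 has 31 days: 575 − 31 = 544 left.
February 1958 has 28 days (1958 is not a leap year): 544 − 28 = 516 left.
January 1958 has 31 days: 516 − 31 = 485 left.
December 1957 has 31 days: 485 − 31 = 454 left.
November 1957 has 30 days: 454 − 30 = 424 left.
October 1957 has 31 days: 424 − 31 = 393 left.
September 1957 has 30 days: 393 − 30 = 363 left.
August 1957 has 31 days: 363 − 31 = 332 left.
July 1957 has 31 days: 332 − 31 = 301 left.
June 1957 has 30 days: 301 − 30 = 271 left.
May 1957 has 31 days: 271 − 31 = 240 left.
April 1957 has 30 days: 240 − 30 = 210 left.
March 1957 has 31 days: 210 − 31 = 179 left.
February 1957 has 28 days (1957 is not a leap year): 179 − 28 = 151 left.
January 1957 has 31 days: 151 − 31 = 120 left.
December 1956 has 31 days: 120 − 31 = 89 left.
November 1956 has 30 days: 89 − 30 = 59 left.
October 1956 has 31 days: 59 − 31 = 28 left.
September 1956 has 30 days; 30 − 28 = 2 → September 2, 1956.

September 2, 1956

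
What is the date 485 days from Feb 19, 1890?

June 19, 1891

Counting forward 485 days from February 19, 1890.
February has 28 days, so 28 − 19 = 9 days remain after February 19, 1890; 485 − 9 = 476 left.
March 1890 has 31 days: 476 − 31 = 445 left.
April 1890 has 30 days: 445 − 30 = 415 left.
May 1890 has 31 days: 415 − 31 = 384 left.
June 1890 has 30 days: 384 − 30 = 354 left.
July 1890 has 31 days: 354 − 31 = 323 left.
August 1890 has 31 days: 323 − 31 = 292 left.
September 1890 has 30 days: 292 − 30 = 262 left.
October 1890 has 31 days: 262 − 31 = 231 left.
November 1890 has 30 days: 231 − 30 = 201 left.
December 1890 has 31 days: 201 − 31 = 170 left.
January 1891 has 31 days: 170 − 31 = 139 left.
February 1891 has 28 days (1891 is not a leap year): 139 − 28 = 111 left.
March 1891 has 31 days: 111 − 31 = 80 left.
April 1891 has 30 days: 80 − 30 = 50 left.
May 1891 has 31 days: 50 − 31 = 19 left.
19 days into June 1891 → June 19, 1891.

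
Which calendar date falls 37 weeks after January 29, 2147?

Advancing 37 weeks = 259 days from January 29, 2147.
January has 31 days, so 31 − 29 = 2 days remain after January 29, 2147; 259 − 2 = 257 left.
February 2147 has 28 days (2147 is not a leap year): 257 − 28 = 229 left.
March 2147 has 31 days: 229 − 31 = 198 left.
April 2147 has 30 days: 198 − 30 = 168 left.
May 2147 has 31 days: 168 − 31 = 137 left.
June 2147 has 30 days: 137 − 30 = 107 left.
July 2147 has 31 days: 107 − 31 = 76 left.
August 2147 has 31 days: 76 − 31 = 45 left.
September 2147 has 30 days: 45 − 30 = 15 left.
15 days into October 2147 → October 15, 2147.

October 15, 2147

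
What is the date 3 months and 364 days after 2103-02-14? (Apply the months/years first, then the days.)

May 12, 2104

Adding 3 months and 364 days from February 14, 2103: first the month/year part, then the days.
month 2 + 3 = 5 → May 2103.
Day 14 is valid in May, giving May 14, 2103.
Now add 364 days from May 14, 2103.
May has 31 days, so 31 − 14 = 17 days remain after May 14, 2103; 364 − 17 = 347 left.
June 2103 has 30 days: 347 − 30 = 317 left.
July 2103 has 31 days: 317 − 31 = 286 left.
August 2103 has 31 days: 286 − 31 = 255 left.
September 2103 has 30 days: 255 − 30 = 225 left.
October 2103 has 31 days: 225 − 31 = 194 left.
November 2103 has 30 days: 194 − 30 = 164 left.
December 2103 has 31 days: 164 − 31 = 133 left.
January 2104 has 31 days: 133 − 31 = 102 left.
February 2104 has 29 days (2104 is a leap year): 102 − 29 = 73 left.
March 2104 has 31 days: 73 − 31 = 42 left.
April 2104 has 30 days: 42 − 30 = 12 left.
12 days into May 2104 → May 12, 2104.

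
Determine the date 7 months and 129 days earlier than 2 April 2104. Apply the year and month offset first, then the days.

April 26, 2103

Going back 7 months and 129 days from April 2, 2104: first the month/year part, then the days.
month 4 − 7 = -3, which is month 9 of year 2103 → September 2103.
Day 2 is valid in September, giving September 2, 2103.
Now subtract 129 days from September 2, 2103.
Going back 2 days from September 2, 2103 reaches the end of the previous month; 129 − 2 = 127 left.
August 2103 has 31 days: 127 − 31 = 96 left.
July 2103 has 31 days: 96 − 31 = 65 left.
June 2103 has 30 days: 65 − 30 = 35 left.
May 2103 has 31 days: 35 − 31 = 4 left.
April 2103 has 30 days; 30 − 4 = 26 → April 26, 2103.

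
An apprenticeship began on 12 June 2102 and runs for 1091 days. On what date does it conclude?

June 7, 2105

Counting forward 1091 days from June 12, 2102.
June has 30 days, so 30 − 12 = 18 days remain after June 12, 2102; 1091 − 18 = 1073 left.
July 2102 has 31 days: 1073 − 31 = 1042 left.
August 2102 has 31 days: 1042 − 31 = 1011 left.
September 2102 has 30 days: 1011 − 30 = 981 left.
October 2102 has 31 days: 981 − 31 = 950 left.
November 2102 has 30 days: 950 − 30 = 920 left.
December 2102 has 31 days: 920 − 31 = 889 left.
January 2103 has 31 days: 889 − 31 = 858 left.
February 2103 has 28 days (2103 is not a leap year): 858 − 28 = 830 left.
March 2103 has 31 days: 830 − 31 = 799 left.
April 2103 has 30 days: 799 − 30 = 769 left.
May 2103 has 31 days: 769 − 31 = 738 left.
June 2103 has 30 days: 738 − 30 = 708 left.
July 2103 has 31 days: 708 − 31 = 677 left.
August 2103 has 31 days: 677 − 31 = 646 left.
September 2103 has 30 days: 646 − 30 = 616 left.
October 2103 has 31 days: 616 − 31 = 585 left.
November 2103 has 30 days: 585 − 30 = 555 left.
December 2103 has 31 days: 555 − 31 = 524 left.
January 2104 has 31 days: 524 − 31 = 493 left.
February 2104 has 29 days (2104 is a leap year): 493 − 29 = 464 left.
March 2104 has 31 days: 464 − 31 = 433 left.
April 2104 has 30 days: 433 − 30 = 403 left.
May 2104 has 31 days: 403 − 31 = 372 left.
June 2104 has 30 days: 372 − 30 = 342 left.
July 2104 has 31 days: 342 − 31 = 311 left.
August 2104 has 31 days: 311 − 31 = 280 left.
September 2104 has 30 days: 280 − 30 = 250 left.
October 2104 has 31 days: 250 − 31 = 219 left.
November 2104 has 30 days: 219 − 30 = 189 left.
December 2104 has 31 days: 189 − 31 = 158 left.
January 2105 has 31 days: 158 − 31 = 127 left.
February 2105 has 28 days (2105 is not a leap year): 127 − 28 = 99 left.
March 2105 has 31 days: 99 − 31 = 68 left.
April 2105 has 30 days: 68 − 30 = 38 left.
May 2105 has 31 days: 38 − 31 = 7 left.
7 days into June 2105 → June 7, 2105.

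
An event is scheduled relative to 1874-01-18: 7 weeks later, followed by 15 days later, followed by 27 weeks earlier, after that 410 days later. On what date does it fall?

October 30, 1874

Adding 7 weeks (= 49 days) from January 18, 1874:
January has 31 days, so 31 − 18 = 13 days remain after January 18, 1874; 49 − 13 = 36 left.
February 1874 has 28 days (1874 is not a leap year): 36 − 28 = 8 left.
8 days into March 1874 → March 8, 1874.
Advancing 15 days from March 8, 1874:
March has 31 days; 8 + 15 = 23, still in March.
Subtracting 27 weeks (= 189 days) from March 23, 1874:
Going back 23 days from March 23, 1874 reaches the end of the previous month; 189 − 23 = 166 left.
February 1874 has 28 days (1874 is not a leap year): 166 − 28 = 138 left.
January 1874 has 31 days: 138 − 31 = 107 left.
December 1873 has 31 days: 107 − 31 = 76 left.
November 1873 has 30 days: 76 − 30 = 46 left.
October 1873 has 31 days: 46 − 31 = 15 left.
September 1873 has 30 days; 30 − 15 = 15 → September 15, 1873.
Advancing 410 days from September 15, 1873:
September has 30 days, so 30 − 15 = 15 days remain after September 15, 1873; 410 − 15 = 395 left.
October 1873 has 31 days: 395 − 31 = 364 left.
November 1873 has 30 days: 364 − 30 = 334 left.
December 1873 has 31 days: 334 − 31 = 303 left.
January 1874 has 31 days: 303 − 31 = 272 left.
February 1874 has 28 days (1874 is not a leap year): 272 − 28 = 244 left.
March 1874 has 31 days: 244 − 31 = 213 left.
April 1874 has 30 days: 213 − 30 = 183 left.
May 1874 has 31 days: 183 − 31 = 152 left.
June 1874 has 30 days: 152 − 30 = 122 left.
July 1874 has 31 days: 122 − 31 = 91 left.
August 1874 has 31 days: 91 − 31 = 60 left.
September 1874 has 30 days: 60 − 30 = 30 left.
30 days into October 1874 → October 30, 1874.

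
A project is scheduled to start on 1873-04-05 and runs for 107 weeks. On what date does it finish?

Advancing 107 weeks = 749 days from April 5, 1873.
April has 30 days, so 30 − 5 = 25 days remain after April 5, 1873; 749 − 25 = 724 left.
May 1873 has 31 days: 724 − 31 = 693 left.
June 1873 has 30 days: 693 − 30 = 663 left.
July 1873 has 31 days: 663 − 31 = 632 left.
August 1873 has 31 days: 632 − 31 = 601 left.
September 1873 has 30 days: 601 − 30 = 571 left.
October 1873 has 31 days: 571 − 31 = 540 left.
November 1873 has 30 days: 540 − 30 = 510 left.
December 1873 has 31 days: 510 − 31 = 479 left.
January 1874 has 31 days: 479 − 31 = 448 left.
February 1874 has 28 days (1874 is not a leap year): 448 − 28 = 420 left.
March 1874 has 31 days: 420 − 31 = 389 left.
April 1874 has 30 days: 389 − 30 = 359 left.
May 1874 has 31 days: 359 − 31 = 328 left.
June 1874 has 30 days: 328 − 30 = 298 left.
July 1874 has 31 days: 298 − 31 = 267 left.
August 1874 has 31 days: 267 − 31 = 236 left.
September 1874 has 30 days: 236 − 30 = 206 left.
October 1874 has 31 days: 206 − 31 = 175 left.
November 1874 has 30 days: 175 − 30 = 145 left.
December 1874 has 31 days: 145 − 31 = 114 left.
January 1875 has 31 days: 114 − 31 = 83 left.
February 1875 has 28 days (1875 is not a leap year): 83 − 28 = 55 left.
March 1875 has 31 days: 55 − 31 = 24 left.
24 days into April 1875 → April 24, 1875.

April 24, 1875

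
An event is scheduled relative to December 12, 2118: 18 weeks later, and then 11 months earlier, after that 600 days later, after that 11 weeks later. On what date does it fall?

March 24, 2120

Adding 18 weeks (= 126 days) from December 12, 2118:
December has 31 days, so 31 − 12 = 19 days remain after December 12, 2118; 126 − 19 = 107 left.
January 2119 has 31 days: 107 − 31 = 76 left.
February 2119 has 28 days (2119 is not a leap year): 76 − 28 = 48 left.
March 2119 has 31 days: 48 − 31 = 17 left.
17 days into April 2119 → April 17, 2119.
Going back 11 months from April 17, 2119:
month 4 − 11 = -7, which is month 5 of year 2118 → May 2118.
Day 17 is valid in May, giving May 17, 2118.
Advancing 600 days from May 17, 2118:
May has 31 days, so 31 − 17 = 14 days remain after May 17, 2118; 600 − 14 = 586 left.
June 2118 has 30 days: 586 − 30 = 556 left.
July 2118 has 31 days: 556 − 31 = 525 left.
August 2118 has 31 days: 525 − 31 = 494 left.
September 2118 has 30 days: 494 − 30 = 464 left.
October 2118 has 31 days: 464 − 31 = 433 left.
November 2118 has 30 days: 433 − 30 = 403 left.
December 2118 has 31 days: 403 − 31 = 372 left.
January 2119 has 31 days: 372 − 31 = 341 left.
February 2119 has 28 days (2119 is not a leap year): 341 − 28 = 313 left.
March 2119 has 31 days: 313 − 31 = 282 left.
April 2119 has 30 days: 282 − 30 = 252 left.
May 2119 has 31 days: 252 − 31 = 221 left.
June 2119 has 30 days: 221 − 30 = 191 left.
July 2119 has 31 days: 191 − 31 = 160 left.
August 2119 has 31 days: 160 − 31 = 129 left.
September 2119 has 30 days: 129 − 30 = 99 left.
October 2119 has 31 days: 99 − 31 = 68 left.
November 2119 has 30 days: 68 − 30 = 38 left.
December 2119 has 31 days: 38 − 31 = 7 left.
7 days into January 2120 → January 7, 2120.
Adding 11 weeks (= 77 days) from January 7, 2120:
January has 31 days, so 31 − 7 = 24 days remain after January 7, 2120; 77 − 24 = 53 left.
February 2120 has 29 days (2120 is a leap year): 53 − 29 = 24 left.
24 days into March 2120 → March 24, 2120.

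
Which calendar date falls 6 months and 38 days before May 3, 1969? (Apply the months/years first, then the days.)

Counting back 6 months and 38 days from May 3, 1969: first the month/year part, then the days.
month 5 − 6 = -1, which is month 11 of year 1968 → November 1968.
Day 3 is valid in November, giving November 3, 1968.
Now subtract 38 days from November 3, 1968.
Going back 3 days from November 3, 1968 reaches the end of the previous month; 38 − 3 = 35 left.
October 1968 has 31 days: 35 − 31 = 4 left.
September 1968 has 30 days; 30 − 4 = 26 → September 26, 1968.

September 26, 1968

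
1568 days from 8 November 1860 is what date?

February 23, 1865

Counting forward 1568 days from November 8, 1860.
November has 30 days, so 30 − 8 = 22 days remain after November 8, 1860; 1568 − 22 = 1546 left.
December 1860 has 31 days: 1546 − 31 = 1515 left.
January 1861 has 31 days: 1515 − 31 = 1484 left.
February 1861 has 28 days (1861 is not a leap year): 1484 − 28 = 1456 left.
March 1861 has 31 days: 1456 − 31 = 1425 left.
April 1861 has 30 days: 1425 − 30 = 1395 left.
May 1861 has 31 days: 1395 − 31 = 1364 left.
June 1861 has 30 days: 1364 − 30 = 1334 left.
July 1861 has 31 days: 1334 − 31 = 1303 left.
August 1861 has 31 days: 1303 − 31 = 1272 left.
September 1861 has 30 days: 1272 − 30 = 1242 left.
October 1861 has 31 days: 1242 − 31 = 1211 left.
November 1861 has 30 days: 1211 − 30 = 1181 left.
December 1861 has 31 days: 1181 − 31 = 1150 left.
January 1862 has 31 days: 1150 − 31 = 1119 left.
February 1862 has 28 days (1862 is not a leap year): 1119 − 28 = 1091 left.
March 1862 has 31 days: 1091 − 31 = 1060 left.
April 1862 has 30 days: 1060 − 30 = 1030 left.
May 1862 has 31 days: 1030 − 31 = 999 left.
June 1862 has 30 days: 999 − 30 = 969 left.
July 1862 has 31 days: 969 − 31 = 938 left.
August 1862 has 31 days: 938 − 31 = 907 left.
September 1862 has 30 days: 907 − 30 = 877 left.
October 1862 has 31 days: 877 − 31 = 846 left.
November 1862 has 30 days: 846 − 30 = 816 left.
December 1862 has 31 days: 816 − 31 = 785 left.
January 1863 has 31 days: 785 − 31 = 754 left.
February 1863 has 28 days (1863 is not a leap year): 754 − 28 = 726 left.
March 1863 has 31 days: 726 − 31 = 695 left.
April 1863 has 30 days: 695 − 30 = 665 left.
May 1863 has 31 days: 665 − 31 = 634 left.
June 1863 has 30 days: 634 − 30 = 604 left.
July 1863 has 31 days: 604 − 31 = 573 left.
August 1863 has 31 days: 573 − 31 = 542 left.
September 1863 has 30 days: 542 − 30 = 512 left.
October 1863 has 31 days: 512 − 31 = 481 left.
November 1863 has 30 days: 481 − 30 = 451 left.
December 1863 has 31 days: 451 − 31 = 420 left.
January 1864 has 31 days: 420 − 31 = 389 left.
February 1864 has 29 days (1864 is a leap year): 389 − 29 = 360 left.
March 1864 has 31 days: 360 − 31 = 329 left.
April 1864 has 30 days: 329 − 30 = 299 left.
May 1864 has 31 days: 299 − 31 = 268 left.
June 1864 has 30 days: 268 − 30 = 238 left.
July 1864 has 31 days: 238 − 31 = 207 left.
August 1864 has 31 days: 207 − 31 = 176 left.
September 1864 has 30 days: 176 − 30 = 146 left.
October 1864 has 31 days: 146 − 31 = 115 left.
November 1864 has 30 days: 115 − 30 = 85 left.
December 1864 has 31 days: 85 − 31 = 54 left.
January 1865 has 31 days: 54 − 31 = 23 left.
23 days into February 1865 → February 23, 1865.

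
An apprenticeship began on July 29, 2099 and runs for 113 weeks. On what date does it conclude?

Advancing 113 weeks = 791 days from July 29, 2099.
July has 31 days, so 31 − 29 = 2 days remain after July 29, 2099; 791 − 2 = 789 left.
August 2099 has 31 days: 789 − 31 = 758 left.
September 2099 has 30 days: 758 − 30 = 728 left.
October 2099 has 31 days: 728 − 31 = 697 left.
November 2099 has 30 days: 697 − 30 = 667 left.
December 2099 has 31 days: 667 − 31 = 636 left.
January 2100 has 31 days: 636 − 31 = 605 left.
February 2100 has 28 days (2100 is not a leap year (divisible by 100 but not 400)): 605 − 28 = 577 left.
March 2100 has 31 days: 577 − 31 = 546 left.
April 2100 has 30 days: 546 − 30 = 516 left.
May 2100 has 31 days: 516 − 31 = 485 left.
June 2100 has 30 days: 485 − 30 = 455 left.
July 2100 has 31 days: 455 − 31 = 424 left.
August 2100 has 31 days: 424 − 31 = 393 left.
September 2100 has 30 days: 393 − 30 = 363 left.
October 2100 has 31 days: 363 − 31 = 332 left.
November 2100 has 30 days: 332 − 30 = 302 left.
December 2100 has 31 days: 302 − 31 = 271 left.
January 2101 has 31 days: 271 − 31 = 240 left.
February 2101 has 28 days (2101 is not a leap year): 240 − 28 = 212 left.
March 2101 has 31 days: 212 − 31 = 181 left.
April 2101 has 30 days: 181 − 30 = 151 left.
May 2101 has 31 days: 151 − 31 = 120 left.
June 2101 has 30 days: 120 − 30 = 90 left.
July 2101 has 31 days: 90 − 31 = 59 left.
August 2101 has 31 days: 59 − 31 = 28 left.
28 days into September 2101 → September 28, 2101.

September 28, 2101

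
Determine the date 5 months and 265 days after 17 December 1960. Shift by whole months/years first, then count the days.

Adding 5 months and 265 days from December 17, 1960: first the month/year part, then the days.
month 12 + 5 = 17, which is month 5 of year 1961 → May 1961.
Day 17 is valid in May, giving May 17, 1961.
Now add 265 days from May 17, 1961.
May has 31 days, so 31 − 17 = 14 days remain after May 17, 1961; 265 − 14 = 251 left.
June 1961 has 30 days: 251 − 30 = 221 left.
July 1961 has 31 days: 221 − 31 = 190 left.
August 1961 has 31 days: 190 − 31 = 159 left.
September 1961 has 30 days: 159 − 30 = 129 left.
October 1961 has 31 days: 129 − 31 = 98 left.
November 1961 has 30 days: 98 − 30 = 68 left.
December 1961 has 31 days: 68 − 31 = 37 left.
January 1962 has 31 days: 37 − 31 = 6 left.
6 days into February 1962 → February 6, 1962.

February 6, 1962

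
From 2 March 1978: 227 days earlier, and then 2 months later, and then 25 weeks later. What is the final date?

March 12, 1978

Counting back 227 days from March 2, 1978:
Going back 2 days from March 2, 1978 reaches the end of the previous month; 227 − 2 = 225 left.
February 1978 has 28 days (1978 is not a leap year): 225 − 28 = 197 left.
January 1978 has 31 days: 197 − 31 = 166 left.
December 1977 has 31 days: 166 − 31 = 135 left.
November 1977 has 30 days: 135 − 30 = 105 left.
October 1977 has 31 days: 105 − 31 = 74 left.
September 1977 has 30 days: 74 − 30 = 44 left.
August 1977 has 31 days: 44 − 31 = 13 left.
July 1977 has 31 days; 31 − 13 = 18 → July 18, 1977.
Counting forward 2 months from July 18, 1977:
month 7 + 2 = 9 → September 1977.
Day 18 is valid in September, giving September 18, 1977.
Counting forward 25 weeks (= 175 days) from September 18, 1977:
September has 30 days, so 30 − 18 = 12 days remain after September 18, 1977; 175 − 12 = 163 left.
October 1977 has 31 days: 163 − 31 = 132 left.
November 1977 has 30 days: 132 − 30 = 102 left.
December 1977 has 31 days: 102 − 31 = 71 left.
January 1978 has 31 days: 71 − 31 = 40 left.
February 1978 has 28 days (1978 is not a leap year): 40 − 28 = 12 left.
12 days into March 1978 → March 12, 1978.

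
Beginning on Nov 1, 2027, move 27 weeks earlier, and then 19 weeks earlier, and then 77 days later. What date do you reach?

Counting back 27 weeks (= 189 days) from November 1, 2027:
Going back 1 day from November 1, 2027 reaches the end of the previous month; 189 − 1 = 188 left.
October 2027 has 31 days: 188 − 31 = 157 left.
September 2027 has 30 days: 157 − 30 = 127 left.
August 2027 has 31 days: 127 − 31 = 96 left.
July 2027 has 31 days: 96 − 31 = 65 left.
June 2027 has 30 days: 65 − 30 = 35 left.
May 2027 has 31 days: 35 − 31 = 4 left.
April 2027 has 30 days; 30 − 4 = 26 → April 26, 2027.
Going back 19 weeks (= 133 days) from April 26, 2027:
Going back 26 days from April 26, 2027 reaches the end of the previous month; 133 − 26 = 107 left.
March 2027 has 31 days: 107 − 31 = 76 left.
February 2027 has 28 days (2027 is not a leap year): 76 − 28 = 48 left.
January 2027 has 31 days: 48 − 31 = 17 left.
December 2026 has 31 days; 31 − 17 = 14 → December 14, 2026.
Counting forward 77 days from December 14, 2026:
December has 31 days, so 31 − 14 = 17 days remain after December 14, 2026; 77 − 17 = 60 left.
January 2027 has 31 days: 60 − 31 = 29 left.
February 2027 has 28 days (2027 is not a leap year): 29 − 28 = 1 left.
1 day into March 2027 → March 1, 2027.

March 1, 2027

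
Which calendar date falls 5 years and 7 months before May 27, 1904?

Counting back 5 years and 7 months from May 27, 1904.
-5 years → 1899; month 5 − 7 = -2, which is month 10 of year 1898 → October 1898.
Day 27 is valid in October, giving October 27, 1898.

October 27, 1898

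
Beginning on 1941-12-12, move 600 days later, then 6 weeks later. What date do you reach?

September 15, 1943

Adding 600 days from December 12, 1941:
December has 31 days, so 31 − 12 = 19 days remain after December 12, 1941; 600 − 19 = 581 left.
January 1942 has 31 days: 581 − 31 = 550 left.
February 1942 has 28 days (1942 is not a leap year): 550 − 28 = 522 left.
March 1942 has 31 days: 522 − 31 = 491 left.
April 1942 has 30 days: 491 − 30 = 461 left.
May 1942 has 31 days: 461 − 31 = 430 left.
June 1942 has 30 days: 430 − 30 = 400 left.
July 1942 has 31 days: 400 − 31 = 369 left.
August 1942 has 31 days: 369 − 31 = 338 left.
September 1942 has 30 days: 338 − 30 = 308 left.
October 1942 has 31 days: 308 − 31 = 277 left.
November 1942 has 30 days: 277 − 30 = 247 left.
December 1942 has 31 days: 247 − 31 = 216 left.
January 1943 has 31 days: 216 − 31 = 185 left.
February 1943 has 28 days (1943 is not a leap year): 185 − 28 = 157 left.
March 1943 has 31 days: 157 − 31 = 126 left.
April 1943 has 30 days: 126 − 30 = 96 left.
May 1943 has 31 days: 96 − 31 = 65 left.
June 1943 has 30 days: 65 − 30 = 35 left.
July 1943 has 31 days: 35 − 31 = 4 left.
4 days into August 1943 → August 4, 1943.
Advancing 6 weeks (= 42 days) from August 4, 1943:
August has 31 days, so 31 − 4 = 27 days remain after August 4, 1943; 42 − 27 = 15 left.
15 days into September 1943 → September 15, 1943.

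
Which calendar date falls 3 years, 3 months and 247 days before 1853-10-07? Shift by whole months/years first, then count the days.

November 2, 1849

Counting back 3 years, 3 months and 247 days from October 7, 1853: first the month/year part, then the days.
-3 years → 1850; month 10 − 3 = 7 → July 1850.
Day 7 is valid in July, giving July 7, 1850.
Now subtract 247 days from July 7, 1850.
Going back 7 days from July 7, 1850 reaches the end of the previous month; 247 − 7 = 240 left.
June 1850 has 30 days: 240 − 30 = 210 left.
May 1850 has 31 days: 210 − 31 = 179 left.
April 1850 has 30 days: 179 − 30 = 149 left.
March 1850 has 31 days: 149 − 31 = 118 left.
February 1850 has 28 days (1850 is not a leap year): 118 − 28 = 90 left.
January 1850 has 31 days: 90 − 31 = 59 left.
December 1849 has 31 days: 59 − 31 = 28 left.
November 1849 has 30 days; 30 − 28 = 2 → November 2, 1849.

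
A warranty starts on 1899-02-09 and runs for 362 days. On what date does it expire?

Advancing 362 days from February 9, 1899.
February has 28 days, so 28 − 9 = 19 days remain after February 9, 1899; 362 − 19 = 343 left.
March 1899 has 31 days: 343 − 31 = 312 left.
April 1899 has 30 days: 312 − 30 = 282 left.
May 1899 has 31 days: 282 − 31 = 251 left.
June 1899 has 30 days: 251 − 30 = 221 left.
July 1899 has 31 days: 221 − 31 = 190 left.
August 1899 has 31 days: 190 − 31 = 159 left.
September 1899 has 30 days: 159 − 30 = 129 left.
October 1899 has 31 days: 129 − 31 = 98 left.
November 1899 has 30 days: 98 − 30 = 68 left.
December 1899 has 31 days: 68 − 31 = 37 left.
January 1900 has 31 days: 37 − 31 = 6 left.
6 days into February 1900 → February 6, 1900.

February 6, 1900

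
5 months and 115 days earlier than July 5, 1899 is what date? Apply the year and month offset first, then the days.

October 13, 1898

Going back 5 months and 115 days from July 5, 1899: first the month/year part, then the days.
month 7 − 5 = 2 → February 1899.
Day 5 is valid in February, giving February 5, 1899.
Now subtract 115 days from February 5, 1899.
Going back 5 days from February 5, 1899 reaches the end of the previous month; 115 − 5 = 110 left.
January 1899 has 31 days: 110 − 31 = 79 left.
December 1898 has 31 days: 79 − 31 = 48 left.
November 1898 has 30 days: 48 − 30 = 18 left.
October 1898 has 31 days; 31 − 18 = 13 → October 13, 1898.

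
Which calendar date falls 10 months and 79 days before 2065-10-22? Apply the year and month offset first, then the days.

Counting back 10 months and 79 days from October 22, 2065: first the month/year part, then the days.
month 10 − 10 = 0, which is month 12 of year 2064 → December 2064.
Day 22 is valid in December, giving December 22, 2064.
Now subtract 79 days from December 22, 2064.
Going back 22 days from December 22, 2064 reaches the end of the previous month; 79 − 22 = 57 left.
November 2064 has 30 days: 57 − 30 = 27 left.
October 2064 has 31 days; 31 − 27 = 4 → October 4, 2064.

October 4, 2064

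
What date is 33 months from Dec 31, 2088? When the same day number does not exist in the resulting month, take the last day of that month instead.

September 30, 2091

Counting forward 33 months from December 31, 2088.
month 12 + 33 = 45, which is month 9 of year 2091 → September 2091.
September 2091 has only 30 days and the start was day 31, so the date clamps to September 30, 2091.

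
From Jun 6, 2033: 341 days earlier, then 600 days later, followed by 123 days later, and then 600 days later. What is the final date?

February 13, 2036

Counting back 341 days from June 6, 2033:
Going back 6 days from June 6, 2033 reaches the end of the previous month; 341 − 6 = 335 left.
May 2033 has 31 days: 335 − 31 = 304 left.
April 2033 has 30 days: 304 − 30 = 274 left.
March 2033 has 31 days: 274 − 31 = 243 left.
February 2033 has 28 days (2033 is not a leap year): 243 − 28 = 215 left.
January 2033 has 31 days: 215 − 31 = 184 left.
December 2032 has 31 days: 184 − 31 = 153 left.
November 2032 has 30 days: 153 − 30 = 123 left.
October 2032 has 31 days: 123 − 31 = 92 left.
September 2032 has 30 days: 92 − 30 = 62 left.
August 2032 has 31 days: 62 − 31 = 31 left.
July 2032 has 31 days: 31 − 31 = 0 left.
June 2032 has 30 days; 30 − 0 = 30 → June 30, 2032.
Adding 600 days from June 30, 2032:
June has 30 days, so 30 − 30 = 0 days remain after June 30, 2032; 600 − 0 = 600 left.
July 2032 has 31 days: 600 − 31 = 569 left.
August 2032 has 31 days: 569 − 31 = 538 left.
September 2032 has 30 days: 538 − 30 = 508 left.
October 2032 has 31 days: 508 − 31 = 477 left.
November 2032 has 30 days: 477 − 30 = 447 left.
December 2032 has 31 days: 447 − 31 = 416 left.
January 2033 has 31 days: 416 − 31 = 385 left.
February 2033 has 28 days (2033 is not a leap year): 385 − 28 = 357 left.
March 2033 has 31 days: 357 − 31 = 326 left.
April 2033 has 30 days: 326 − 30 = 296 left.
May 2033 has 31 days: 296 − 31 = 265 left.
June 2033 has 30 days: 265 − 30 = 235 left.
July 2033 has 31 days: 235 − 31 = 204 left.
August 2033 has 31 days: 204 − 31 = 173 left.
September 2033 has 30 days: 173 − 30 = 143 left.
October 2033 has 31 days: 143 − 31 = 112 left.
November 2033 has 30 days: 112 − 30 = 82 left.
December 2033 has 31 days: 82 − 31 = 51 left.
January 2034 has 31 days: 51 − 31 = 20 left.
20 days into February 2034 → February 20, 2034.
Counting forward 123 days from February 20, 2034:
February has 28 days, so 28 − 20 = 8 days remain after February 20, 2034; 123 − 8 = 115 left.
March 2034 has 31 days: 115 − 31 = 84 left.
April 2034 has 30 days: 84 − 30 = 54 left.
May 2034 has 31 days: 54 − 31 = 23 left.
23 days into June 2034 → June 23, 2034.
Adding 600 days from June 23, 2034:
June has 30 days, so 30 − 23 = 7 days remain after June 23, 2034; 600 − 7 = 593 left.
July 2034 has 31 days: 593 − 31 = 562 left.
August 2034 has 31 days: 562 − 31 = 531 left.
September 2034 has 30 days: 531 − 30 = 501 left.
October 2034 has 31 days: 501 − 31 = 470 left.
November 2034 has 30 days: 470 − 30 = 440 left.
December 2034 has 31 days: 440 − 31 = 409 left.
January 2035 has 31 days: 409 − 31 = 378 left.
February 2035 has 28 days (2035 is not a leap year): 378 − 28 = 350 left.
March 2035 has 31 days: 350 − 31 = 319 left.
April 2035 has 30 days: 319 − 30 = 289 left.
May 2035 has 31 days: 289 − 31 = 258 left.
June 2035 has 30 days: 258 − 30 = 228 left.
July 2035 has 31 days: 228 − 31 = 197 left.
August 2035 has 31 days: 197 − 31 = 166 left.
September 2035 has 30 days: 166 − 30 = 136 left.
October 2035 has 31 days: 136 − 31 = 105 left.
November 2035 has 30 days: 105 − 30 = 75 left.
December 2035 has 31 days: 75 − 31 = 44 left.
January 2036 has 31 days: 44 − 31 = 13 left.
13 days into February 2036 → February 13, 2036.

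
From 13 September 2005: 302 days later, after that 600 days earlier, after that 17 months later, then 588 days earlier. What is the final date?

Advancing 302 days from September 13, 2005:
September has 30 days, so 30 − 13 = 17 days remain after September 13, 2005; 302 − 17 = 285 left.
October 2005 has 31 days: 285 − 31 = 254 left.
November 2005 has 30 days: 254 − 30 = 224 left.
December 2005 has 31 days: 224 − 31 = 193 left.
January 2006 has 31 days: 193 − 31 = 162 left.
February 2006 has 28 days (2006 is not a leap year): 162 − 28 = 134 left.
March 2006 has 31 days: 134 − 31 = 103 left.
April 2006 has 30 days: 103 − 30 = 73 left.
May 2006 has 31 days: 73 − 31 = 42 left.
June 2006 has 30 days: 42 − 30 = 12 left.
12 days into July 2006 → July 12, 2006.
Going back 600 days from July 12, 2006:
Going back 12 days from July 12, 2006 reaches the end of the previous month; 600 − 12 = 588 left.
June 2006 has 30 days: 588 − 30 = 558 left.
May 2006 has 31 days: 558 − 31 = 527 left.
April 2006 has 30 days: 527 − 30 = 497 left.
March 2006 has 31 days: 497 − 31 = 466 left.
February 2006 has 28 days (2006 is not a leap year): 466 − 28 = 438 left.
January 2006 has 31 days: 438 − 31 = 407 left.
December 2005 has 31 days: 407 − 31 = 376 left.
November 2005 has 30 days: 376 − 30 = 346 left.
October 2005 has 31 days: 346 − 31 = 315 left.
September 2005 has 30 days: 315 − 30 = 285 left.
August 2005 has 31 days: 285 − 31 = 254 left.
July 2005 has 31 days: 254 − 31 = 223 left.
June 2005 has 30 days: 223 − 30 = 193 left.
May 2005 has 31 days: 193 − 31 = 162 left.
April 2005 has 30 days: 162 − 30 = 132 left.
March 2005 has 31 days: 132 − 31 = 101 left.
February 2005 has 28 days (2005 is not a leap year): 101 − 28 = 73 left.
January 2005 has 31 days: 73 − 31 = 42 left.
December 2004 has 31 days: 42 − 31 = 11 left.
November 2004 has 30 days; 30 − 11 = 19 → November 19, 2004.
Counting forward 17 months from November 19, 2004:
month 11 + 17 = 28, which is month 4 of year 2006 → April 2006.
Day 19 is valid in April, giving April 19, 2006.
Going back 588 days from April 19, 2006:
Going back 19 days from April 19, 2006 reaches the end of the previous month; 588 − 19 = 569 left.
March 2006 has 31 days: 569 − 31 = 538 left.
February 2006 has 28 days (2006 is not a leap year): 538 − 28 = 510 left.
January 2006 has 31 days: 510 − 31 = 479 left.
December 2005 has 31 days: 479 − 31 = 448 left.
November 2005 has 30 days: 448 − 30 = 418 left.
October 2005 has 31 days: 418 − 31 = 387 left.
September 2005 has 30 days: 387 − 30 = 357 left.
August 2005 has 31 days: 357 − 31 = 326 left.
July 2005 has 31 days: 326 − 31 = 295 left.
June 2005 has 30 days: 295 − 30 = 265 left.
May 2005 has 31 days: 265 − 31 = 234 left.
April 2005 has 30 days: 234 − 30 = 204 left.
March 2005 has 31 days: 204 − 31 = 173 left.
February 2005 has 28 days (2005 is not a leap year): 173 − 28 = 145 left.
January 2005 has 31 days: 145 − 31 = 114 left.
December 2004 has 31 days: 114 − 31 = 83 left.
November 2004 has 30 days: 83 − 30 = 53 left.
October 2004 has 31 days: 53 − 31 = 22 left.
September 2004 has 30 days; 30 − 22 = 8 → September 8, 2004.

September 8, 2004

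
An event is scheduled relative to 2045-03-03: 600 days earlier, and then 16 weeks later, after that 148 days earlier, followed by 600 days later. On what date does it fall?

Going back 600 days from March 3, 2045:
Going back 3 days from March 3, 2045 reaches the end of the previous month; 600 − 3 = 597 left.
February 2045 has 28 days (2045 is not a leap year): 597 − 28 = 569 left.
January 2045 has 31 days: 569 − 31 = 538 left.
December 2044 has 31 days: 538 − 31 = 507 left.
November 2044 has 30 days: 507 − 30 = 477 left.
October 2044 has 31 days: 477 − 31 = 446 left.
September 2044 has 30 days: 446 − 30 = 416 left.
August 2044 has 31 days: 416 − 31 = 385 left.
July 2044 has 31 days: 385 − 31 = 354 left.
June 2044 has 30 days: 354 − 30 = 324 left.
May 2044 has 31 days: 324 − 31 = 293 left.
April 2044 has 30 days: 293 − 30 = 263 left.
March 2044 has 31 days: 263 − 31 = 232 left.
February 2044 has 29 days (2044 is a leap year): 232 − 29 = 203 left.
January 2044 has 31 days: 203 − 31 = 172 left.
December 2043 has 31 days: 172 − 31 = 141 left.
November 2043 has 30 days: 141 − 30 = 111 left.
October 2043 has 31 days: 111 − 31 = 80 left.
September 2043 has 30 days: 80 − 30 = 50 left.
August 2043 has 31 days: 50 − 31 = 19 left.
July 2043 has 31 days; 31 − 19 = 12 → July 12, 2043.
Adding 16 weeks (= 112 days) from July 12, 2043:
July has 31 days, so 31 − 12 = 19 days remain after July 12, 2043; 112 − 19 = 93 left.
August 2043 has 31 days: 93 − 31 = 62 left.
September 2043 has 30 days: 62 − 30 = 32 left.
October 2043 has 31 days: 32 − 31 = 1 left.
1 day into November 2043 → November 1, 2043.
Going back 148 days from November 1, 2043:
Going back 1 day from November 1, 2043 reaches the end of the previous month; 148 − 1 = 147 left.
October 2043 has 31 days: 147 − 31 = 116 left.
September 2043 has 30 days: 116 − 30 = 86 left.
August 2043 has 31 days: 86 − 31 = 55 left.
July 2043 has 31 days: 55 − 31 = 24 left.
June 2043 has 30 days; 30 − 24 = 6 → June 6, 2043.
Advancing 600 days from June 6, 2043:
June has 30 days, so 30 − 6 = 24 days remain after June 6, 2043; 600 − 24 = 576 left.
July 2043 has 31 days: 576 − 31 = 545 left.
August 2043 has 31 days: 545 − 31 = 514 left.
September 2043 has 30 days: 514 − 30 = 484 left.
October 2043 has 31 days: 484 − 31 = 453 left.
November 2043 has 30 days: 453 − 30 = 423 left.
December 2043 has 31 days: 423 − 31 = 392 left.
January 2044 has 31 days: 392 − 31 = 361 left.
February 2044 has 29 days (2044 is a leap year): 361 − 29 = 332 left.
March 2044 has 31 days: 332 − 31 = 301 left.
April 2044 has 30 days: 301 − 30 = 271 left.
May 2044 has 31 days: 271 − 31 = 240 left.
June 2044 has 30 days: 240 − 30 = 210 left.
July 2044 has 31 days: 210 − 31 = 179 left.
August 2044 has 31 days: 179 − 31 = 148 left.
September 2044 has 30 days: 148 − 30 = 118 left.
October 2044 has 31 days: 118 − 31 = 87 left.
November 2044 has 30 days: 87 − 30 = 57 left.
December 2044 has 31 days: 57 − 31 = 26 left.
26 days into January 2045 → January 26, 2045.

January 26, 2045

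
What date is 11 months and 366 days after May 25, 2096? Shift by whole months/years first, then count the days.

April 26, 2098

Advancing 11 months and 366 days from May 25, 2096: first the month/year part, then the days.
month 5 + 11 = 16, which is month 4 of year 2097 → April 2097.
Day 25 is valid in April, giving April 25, 2097.
Now add 366 days from April 25, 2097.
April has 30 days, so 30 − 25 = 5 days remain after April 25, 2097; 366 − 5 = 361 left.
May 2097 has 31 days: 361 − 31 = 330 left.
June 2097 has 30 days: 330 − 30 = 300 left.
July 2097 has 31 days: 300 − 31 = 269 left.
August 2097 has 31 days: 269 − 31 = 238 left.
September 2097 has 30 days: 238 − 30 = 208 left.
October 2097 has 31 days: 208 − 31 = 177 left.
November 2097 has 30 days: 177 − 30 = 147 left.
December 2097 has 31 days: 147 − 31 = 116 left.
January 2098 has 31 days: 116 − 31 = 85 left.
February 2098 has 28 days (2098 is not a leap year): 85 − 28 = 57 left.
March 2098 has 31 days: 57 − 31 = 26 left.
26 days into April 2098 → April 26, 2098.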